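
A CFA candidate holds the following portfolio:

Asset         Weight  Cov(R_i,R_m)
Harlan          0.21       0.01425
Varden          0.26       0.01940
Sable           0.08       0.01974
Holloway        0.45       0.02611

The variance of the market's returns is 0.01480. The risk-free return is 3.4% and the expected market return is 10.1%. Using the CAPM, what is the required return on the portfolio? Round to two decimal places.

13.07%

β_Harlan = 0.01425 / 0.01480 = 0.9628
β_Varden = 0.01940 / 0.01480 = 1.3108
β_Sable = 0.01974 / 0.01480 = 1.3338
β_Holloway = 0.02611 / 0.01480 = 1.7642
β_P = Σ w_i β_i = 0.21×0.9628 + 0.26×1.3108 + 0.08×1.3338 + 0.45×1.7642 = 1.4436
MRP = 10.1% − 3.4% = 6.70%
E(R_P) = R_f + β_P × MRP = 3.4% + 1.4436 × 6.7% = 13.07%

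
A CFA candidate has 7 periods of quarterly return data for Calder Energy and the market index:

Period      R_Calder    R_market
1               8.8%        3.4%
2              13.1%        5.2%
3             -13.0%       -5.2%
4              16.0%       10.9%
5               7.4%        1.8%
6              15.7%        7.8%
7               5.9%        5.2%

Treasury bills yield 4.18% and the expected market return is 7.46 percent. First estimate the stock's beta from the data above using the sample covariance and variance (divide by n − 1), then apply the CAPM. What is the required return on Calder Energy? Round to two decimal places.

Mean R_i = (8.8 + 13.1 − 13.0 + 16.0 + 7.4 + 15.7 + 5.9) / 7 = 7.7000%
Mean R_m = (3.4 + 5.2 − 5.2 + 10.9 + 1.8 + 7.8 + 5.2) / 7 = 4.1571%
Σ(R_i − R̄_i)(R_m − R̄_m) = 282.4300  ⇒  Cov = 282.4300 / 6 = 47.0717
Σ(R_m − R̄_m)² = 154.5971  ⇒  Var(R_m) = 154.5971 / 6 = 25.7662
β = Cov / Var(R_m) = 47.0717 / 25.7662 = 1.8269
MRP = 7.46% − 4.18% = 3.28%
E(R) = R_f + β × MRP = 4.18% + 1.8269 × 3.28% = 10.17%

10.17%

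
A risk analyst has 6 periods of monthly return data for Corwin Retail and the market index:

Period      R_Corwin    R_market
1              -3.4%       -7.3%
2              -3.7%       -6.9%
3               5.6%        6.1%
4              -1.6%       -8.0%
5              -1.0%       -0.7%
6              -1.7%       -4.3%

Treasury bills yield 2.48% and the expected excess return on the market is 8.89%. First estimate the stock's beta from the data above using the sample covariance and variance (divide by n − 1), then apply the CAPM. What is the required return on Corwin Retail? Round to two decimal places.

7.62%

Mean R_i = (-3.4 − 3.7 + 5.6 − 1.6 − 1.0 − 1.7) / 6 = -0.9667%
Mean R_m = (-7.3 − 6.9 + 6.1 − 8.0 − 0.7 − 4.3) / 6 = -3.5167%
Σ(R_i − R̄_i)(R_m − R̄_m) = 84.9233  ⇒  Cov = 84.9233 / 5 = 16.9847
Σ(R_m − R̄_m)² = 146.8883  ⇒  Var(R_m) = 146.8883 / 5 = 29.3777
β = Cov / Var(R_m) = 16.9847 / 29.3777 = 0.5781
E(R) = R_f + β × MRP = 2.48% + 0.5781 × 8.89% = 7.62%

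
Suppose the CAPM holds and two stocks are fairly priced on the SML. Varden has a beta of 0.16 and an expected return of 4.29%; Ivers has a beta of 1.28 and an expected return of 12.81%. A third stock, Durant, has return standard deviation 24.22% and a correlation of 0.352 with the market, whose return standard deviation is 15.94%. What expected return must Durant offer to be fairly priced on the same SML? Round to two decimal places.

MRP = (12.81% − 4.29%) / (1.28 − 0.16) = 7.6071%
R_f = 4.29% − 0.16 × 7.6071% = 3.0729%
β_Durant = ρ·σ_i/σ_m = 0.352 × 24.22 / 15.94 = 0.5348
E(R_Durant) = R_f + β × MRP = 3.0729% + 0.5348 × 7.6071% = 7.14%

7.14%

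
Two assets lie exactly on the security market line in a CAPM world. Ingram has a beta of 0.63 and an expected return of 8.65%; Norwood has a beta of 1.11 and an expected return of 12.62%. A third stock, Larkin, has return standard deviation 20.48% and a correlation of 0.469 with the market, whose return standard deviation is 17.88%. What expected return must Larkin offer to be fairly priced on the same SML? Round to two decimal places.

7.88%

MRP = (12.62% − 8.65%) / (1.11 − 0.63) = 8.2708%
R_f = 8.65% − 0.63 × 8.2708% = 3.4394%
β_Larkin = ρ·σ_i/σ_m = 0.469 × 20.48 / 17.88 = 0.5372
E(R_Larkin) = R_f + β × MRP = 3.4394% + 0.5372 × 8.2708% = 7.88%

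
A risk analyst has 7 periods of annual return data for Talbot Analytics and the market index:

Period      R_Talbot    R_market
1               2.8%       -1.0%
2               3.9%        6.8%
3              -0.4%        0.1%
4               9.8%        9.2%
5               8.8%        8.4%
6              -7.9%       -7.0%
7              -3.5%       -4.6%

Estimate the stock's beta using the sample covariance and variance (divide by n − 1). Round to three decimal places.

0.936

Mean R_i = (2.8 + 3.9 − 0.4 + 9.8 + 8.8 − 7.9 − 3.5) / 7 = 1.9286%
Mean R_m = (-1.0 + 6.8 + 0.1 + 9.2 + 8.4 − 7.0 − 4.6) / 7 = 1.7000%
Σ(R_i − R̄_i)(R_m − R̄_m) = 236.2100  ⇒  Cov = 236.2100 / 6 = 39.3683
Σ(R_m − R̄_m)² = 252.3800  ⇒  Var(R_m) = 252.3800 / 6 = 42.0633
β = Cov / Var(R_m) = 39.3683 / 42.0633 = 0.9359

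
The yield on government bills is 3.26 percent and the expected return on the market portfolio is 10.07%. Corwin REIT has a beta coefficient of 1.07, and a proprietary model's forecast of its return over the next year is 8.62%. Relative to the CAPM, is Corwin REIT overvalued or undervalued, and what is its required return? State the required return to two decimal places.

Overvalued; required return 10.55%

MRP = 10.07% − 3.26% = 6.81%
Required return = R_f + β·MRP = 3.26% + 1.07 × 6.81% = 10.55%
Forecast 8.62% < required 10.55% → the stock plots below the SML → overvalued.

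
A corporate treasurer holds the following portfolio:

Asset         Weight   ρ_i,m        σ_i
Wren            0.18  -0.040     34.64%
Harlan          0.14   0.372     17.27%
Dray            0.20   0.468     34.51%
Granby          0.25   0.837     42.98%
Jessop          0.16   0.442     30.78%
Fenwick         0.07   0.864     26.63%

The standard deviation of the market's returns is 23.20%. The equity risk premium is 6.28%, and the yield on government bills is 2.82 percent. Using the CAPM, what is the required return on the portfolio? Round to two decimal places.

7.33%

β_Wren = -0.040 × 34.64% / 23.20% = -0.0597
β_Harlan = 0.372 × 17.27% / 23.20% = 0.2769
β_Dray = 0.468 × 34.51% / 23.20% = 0.6962
β_Granby = 0.837 × 42.98% / 23.20% = 1.5506
β_Jessop = 0.442 × 30.78% / 23.20% = 0.5864
β_Fenwick = 0.864 × 26.63% / 23.20% = 0.9917
β_P = Σ w_i β_i = 0.18×-0.0597 + 0.14×0.2769 + 0.20×0.6962 + 0.25×1.5506 + 0.16×0.5864 + 0.07×0.9917 = 0.7182
E(R_P) = R_f + β_P × MRP = 2.82% + 0.7182 × 6.28% = 7.33%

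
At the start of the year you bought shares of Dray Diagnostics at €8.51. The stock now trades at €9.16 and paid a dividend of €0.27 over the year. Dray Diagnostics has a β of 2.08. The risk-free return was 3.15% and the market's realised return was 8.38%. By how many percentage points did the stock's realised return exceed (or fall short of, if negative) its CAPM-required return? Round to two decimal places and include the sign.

Realised HPR = (P1 + D1 − P0) / P0 = (9.16 + 0.27 − 8.51) / 8.51 = 0.92 / 8.51 = 10.8108%
MRP = 8.38% − 3.15% = 5.23%
CAPM required = R_f + β·MRP = 3.15% + 2.08 × 5.23% = 14.0284%
α = realised − required = 10.8108% − 14.0284% = -3.22%

-3.22%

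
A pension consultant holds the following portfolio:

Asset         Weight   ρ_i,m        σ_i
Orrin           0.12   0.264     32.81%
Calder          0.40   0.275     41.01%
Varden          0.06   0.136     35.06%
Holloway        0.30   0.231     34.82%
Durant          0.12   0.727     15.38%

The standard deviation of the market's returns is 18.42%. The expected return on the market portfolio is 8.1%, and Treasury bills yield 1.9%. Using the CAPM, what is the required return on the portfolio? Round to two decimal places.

β_Orrin = 0.264 × 32.81% / 18.42% = 0.4702
β_Calder = 0.275 × 41.01% / 18.42% = 0.6123
β_Varden = 0.136 × 35.06% / 18.42% = 0.2589
β_Holloway = 0.231 × 34.82% / 18.42% = 0.4367
β_Durant = 0.727 × 15.38% / 18.42% = 0.6070
β_P = Σ w_i β_i = 0.12×0.4702 + 0.40×0.6123 + 0.06×0.2589 + 0.30×0.4367 + 0.12×0.6070 = 0.5207
MRP = 8.1% − 1.9% = 6.20%
E(R_P) = R_f + β_P × MRP = 1.9% + 0.5207 × 6.2% = 5.13%

5.13%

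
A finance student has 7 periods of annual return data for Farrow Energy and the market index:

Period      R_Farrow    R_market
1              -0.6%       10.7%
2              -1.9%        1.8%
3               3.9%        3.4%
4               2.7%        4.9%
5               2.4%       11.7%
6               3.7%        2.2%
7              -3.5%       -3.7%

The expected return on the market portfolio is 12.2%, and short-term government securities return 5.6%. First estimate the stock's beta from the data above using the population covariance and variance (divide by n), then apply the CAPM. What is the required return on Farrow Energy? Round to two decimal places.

Mean R_i = (-0.6 − 1.9 + 3.9 + 2.7 + 2.4 + 3.7 − 3.5) / 7 = 0.9571%
Mean R_m = (10.7 + 1.8 + 3.4 + 4.9 + 11.7 + 2.2 − 3.7) / 7 = 4.4286%
Σ(R_i − R̄_i)(R_m − R̄_m) = 36.1486  ⇒  Cov = 36.1486 / 7 = 5.1641
Σ(R_m − R̄_m)² = 171.4343  ⇒  Var(R_m) = 171.4343 / 7 = 24.4906
β = Cov / Var(R_m) = 5.1641 / 24.4906 = 0.2109
MRP = 12.2% − 5.6% = 6.60%
E(R) = R_f + β × MRP = 5.6% + 0.2109 × 6.6% = 6.99%

6.99%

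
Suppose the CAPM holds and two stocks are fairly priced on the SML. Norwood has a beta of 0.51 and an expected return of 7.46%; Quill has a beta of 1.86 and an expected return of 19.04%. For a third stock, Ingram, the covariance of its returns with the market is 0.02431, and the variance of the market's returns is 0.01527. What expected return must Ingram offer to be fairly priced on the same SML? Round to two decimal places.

MRP = (19.04% − 7.46%) / (1.86 − 0.51) = 8.5778%
R_f = 7.46% − 0.51 × 8.5778% = 3.0853%
β_Ingram = Cov / Var(R_m) = 0.02431 / 0.01527 = 1.5920
E(R_Ingram) = R_f + β × MRP = 3.0853% + 1.5920 × 8.5778% = 16.74%

16.74%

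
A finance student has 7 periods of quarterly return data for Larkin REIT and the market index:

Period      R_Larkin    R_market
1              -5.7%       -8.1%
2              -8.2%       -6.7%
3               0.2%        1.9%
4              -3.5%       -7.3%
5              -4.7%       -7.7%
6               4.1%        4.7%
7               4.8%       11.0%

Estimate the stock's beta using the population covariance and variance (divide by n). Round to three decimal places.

0.610

Mean R_i = (-5.7 − 8.2 + 0.2 − 3.5 − 4.7 + 4.1 + 4.8) / 7 = -1.8571%
Mean R_m = (-8.1 − 6.7 + 1.9 − 7.3 − 7.7 + 4.7 + 11.0) / 7 = -1.7429%
Σ(R_i − R̄_i)(R_m − R̄_m) = 212.6429  ⇒  Cov = 212.6429 / 7 = 30.3776
Σ(R_m − R̄_m)² = 348.5171  ⇒  Var(R_m) = 348.5171 / 7 = 49.7882
β = Cov / Var(R_m) = 30.3776 / 49.7882 = 0.6101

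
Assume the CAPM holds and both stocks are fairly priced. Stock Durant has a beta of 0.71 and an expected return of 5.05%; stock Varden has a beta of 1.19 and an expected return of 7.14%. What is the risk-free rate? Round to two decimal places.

Both satisfy E(R) = R_f + β·MRP, so the slope of the SML is
MRP = (7.14% − 5.05%) / (1.19 − 0.71) = 2.09% / 0.48 = 4.3542%
R_f = E(R_Durant) − β_Durant·MRP = 5.05% − 0.71 × 4.3542% = 1.9585%

1.96%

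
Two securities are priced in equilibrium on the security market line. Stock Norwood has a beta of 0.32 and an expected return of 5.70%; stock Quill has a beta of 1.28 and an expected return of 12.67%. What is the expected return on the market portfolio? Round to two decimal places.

Both satisfy E(R) = R_f + β·MRP, so the slope of the SML is
MRP = (12.67% − 5.70%) / (1.28 − 0.32) = 6.97% / 0.96 = 7.2604%
R_f = E(R_Norwood) − β_Norwood·MRP = 5.70% − 0.32 × 7.2604% = 3.3767%
E(R_m) = R_f + MRP = 3.3767% + 7.2604% = 10.64%

10.64%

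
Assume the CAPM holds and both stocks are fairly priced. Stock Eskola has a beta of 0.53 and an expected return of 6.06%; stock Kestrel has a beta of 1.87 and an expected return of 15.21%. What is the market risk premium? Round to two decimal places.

6.83%

Both satisfy E(R) = R_f + β·MRP, so the slope of the SML is
MRP = (15.21% − 6.06%) / (1.87 − 0.53) = 9.15% / 1.34 = 6.8284%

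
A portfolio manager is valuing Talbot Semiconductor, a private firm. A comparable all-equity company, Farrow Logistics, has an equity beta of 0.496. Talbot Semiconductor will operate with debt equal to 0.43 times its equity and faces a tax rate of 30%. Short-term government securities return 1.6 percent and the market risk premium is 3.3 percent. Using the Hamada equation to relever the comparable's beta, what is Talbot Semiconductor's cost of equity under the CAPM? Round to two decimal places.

3.73%

β_L = β_U × [1 + (1 − t)(D/E)] = 0.496 × [1 + (1 − 0.30) × 0.43]
    = 0.496 × [1 + 0.70 × 0.43] = 0.496 × 1.3010 = 0.6453
E(R) = R_f + β_L × MRP = 1.6% + 0.6453 × 3.3% = 3.73%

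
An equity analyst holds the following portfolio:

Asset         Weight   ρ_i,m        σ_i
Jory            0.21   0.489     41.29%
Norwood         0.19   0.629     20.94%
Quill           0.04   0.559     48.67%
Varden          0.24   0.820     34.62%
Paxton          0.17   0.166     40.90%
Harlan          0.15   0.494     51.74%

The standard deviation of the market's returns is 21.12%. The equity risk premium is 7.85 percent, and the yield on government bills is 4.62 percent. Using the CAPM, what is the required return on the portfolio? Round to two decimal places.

β_Jory = 0.489 × 41.29% / 21.12% = 0.9560
β_Norwood = 0.629 × 20.94% / 21.12% = 0.6236
β_Quill = 0.559 × 48.67% / 21.12% = 1.2882
β_Varden = 0.820 × 34.62% / 21.12% = 1.3441
β_Paxton = 0.166 × 40.90% / 21.12% = 0.3215
β_Harlan = 0.494 × 51.74% / 21.12% = 1.2102
β_P = Σ w_i β_i = 0.21×0.9560 + 0.19×0.6236 + 0.04×1.2882 + 0.24×1.3441 + 0.17×0.3215 + 0.15×1.2102 = 0.9295
E(R_P) = R_f + β_P × MRP = 4.62% + 0.9295 × 7.85% = 11.92%

11.92%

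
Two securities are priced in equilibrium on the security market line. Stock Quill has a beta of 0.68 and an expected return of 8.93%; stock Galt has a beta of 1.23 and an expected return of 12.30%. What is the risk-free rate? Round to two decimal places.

Both satisfy E(R) = R_f + β·MRP, so the slope of the SML is
MRP = (12.30% − 8.93%) / (1.23 − 0.68) = 3.37% / 0.55 = 6.1273%
R_f = E(R_Quill) − β_Quill·MRP = 8.93% − 0.68 × 6.1273% = 4.7634%

4.76%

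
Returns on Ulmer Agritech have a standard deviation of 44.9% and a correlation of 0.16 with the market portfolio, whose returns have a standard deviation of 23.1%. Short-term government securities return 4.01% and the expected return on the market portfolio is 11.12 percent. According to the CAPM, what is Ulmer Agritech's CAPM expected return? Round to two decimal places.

6.22%

β = ρ × σ_i / σ_m = 0.16 × 44.9% / 23.1% = 0.3110
MRP = 11.12% − 4.01% = 7.11%
E(R) = 4.01% + 0.3110 × 7.11% = 6.22%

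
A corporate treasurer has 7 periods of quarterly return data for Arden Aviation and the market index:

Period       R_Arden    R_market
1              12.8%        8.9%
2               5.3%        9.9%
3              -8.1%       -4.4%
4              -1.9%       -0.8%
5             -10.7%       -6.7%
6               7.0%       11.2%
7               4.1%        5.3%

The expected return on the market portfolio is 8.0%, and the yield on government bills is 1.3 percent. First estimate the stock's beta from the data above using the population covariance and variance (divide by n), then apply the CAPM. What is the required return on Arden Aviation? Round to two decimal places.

Mean R_i = (12.8 + 5.3 − 8.1 − 1.9 − 10.7 + 7.0 + 4.1) / 7 = 1.2143%
Mean R_m = (8.9 + 9.9 − 4.4 − 0.8 − 6.7 + 11.2 + 5.3) / 7 = 3.3429%
Σ(R_i − R̄_i)(R_m − R̄_m) = 346.9557  ⇒  Cov = 346.9557 / 7 = 49.5651
Σ(R_m − R̄_m)² = 317.4171  ⇒  Var(R_m) = 317.4171 / 7 = 45.3453
β = Cov / Var(R_m) = 49.5651 / 45.3453 = 1.0931
MRP = 8.0% − 1.3% = 6.70%
E(R) = R_f + β × MRP = 1.3% + 1.0931 × 6.7% = 8.62%

8.62%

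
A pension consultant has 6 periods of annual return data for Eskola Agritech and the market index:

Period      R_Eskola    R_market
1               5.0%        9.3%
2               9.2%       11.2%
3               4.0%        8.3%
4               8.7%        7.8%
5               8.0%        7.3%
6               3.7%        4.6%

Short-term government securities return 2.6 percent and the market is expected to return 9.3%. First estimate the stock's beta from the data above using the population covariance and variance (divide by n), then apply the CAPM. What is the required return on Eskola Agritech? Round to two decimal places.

6.50%

Mean R_i = (5.0 + 9.2 + 4.0 + 8.7 + 8.0 + 3.7) / 6 = 6.4333%
Mean R_m = (9.3 + 11.2 + 8.3 + 7.8 + 7.3 + 4.6) / 6 = 8.0833%
Σ(R_i − R̄_i)(R_m − R̄_m) = 14.0033  ⇒  Cov = 14.0033 / 6 = 2.3339
Σ(R_m − R̄_m)² = 24.0683  ⇒  Var(R_m) = 24.0683 / 6 = 4.0114
β = Cov / Var(R_m) = 2.3339 / 4.0114 = 0.5818
MRP = 9.3% − 2.6% = 6.70%
E(R) = R_f + β × MRP = 2.6% + 0.5818 × 6.7% = 6.50%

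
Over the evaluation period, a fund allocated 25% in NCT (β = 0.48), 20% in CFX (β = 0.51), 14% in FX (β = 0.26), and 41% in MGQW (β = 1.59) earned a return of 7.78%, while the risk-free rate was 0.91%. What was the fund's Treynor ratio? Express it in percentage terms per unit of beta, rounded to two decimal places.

7.55%

β_P = 0.25×0.48 + 0.20×0.51 + 0.14×0.26 + 0.41×1.59 = 0.9103
Treynor = (R_P − R_f) / β_P = (7.78% − 0.91%) / 0.9103 = 6.87% / 0.9103 = 7.55%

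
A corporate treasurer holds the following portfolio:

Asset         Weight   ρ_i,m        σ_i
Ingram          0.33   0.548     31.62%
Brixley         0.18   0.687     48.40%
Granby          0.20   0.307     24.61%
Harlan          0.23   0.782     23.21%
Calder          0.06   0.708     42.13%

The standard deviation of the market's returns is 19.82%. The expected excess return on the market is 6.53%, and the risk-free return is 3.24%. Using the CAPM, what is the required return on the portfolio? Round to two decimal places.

β_Ingram = 0.548 × 31.62% / 19.82% = 0.8743
β_Brixley = 0.687 × 48.40% / 19.82% = 1.6776
β_Granby = 0.307 × 24.61% / 19.82% = 0.3812
β_Harlan = 0.782 × 23.21% / 19.82% = 0.9158
β_Calder = 0.708 × 42.13% / 19.82% = 1.5049
β_P = Σ w_i β_i = 0.33×0.8743 + 0.18×1.6776 + 0.20×0.3812 + 0.23×0.9158 + 0.06×1.5049 = 0.9677
E(R_P) = R_f + β_P × MRP = 3.24% + 0.9677 × 6.53% = 9.56%

9.56%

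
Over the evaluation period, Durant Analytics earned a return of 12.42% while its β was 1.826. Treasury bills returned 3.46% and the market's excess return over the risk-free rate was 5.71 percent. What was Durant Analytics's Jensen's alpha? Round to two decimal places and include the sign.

CAPM benchmark = R_f + β(R_m − R_f) = 3.46% + 1.826 × 5.71% = 13.88646%
α = actual − benchmark = 12.42% − 13.88646% = -1.47%

-1.47%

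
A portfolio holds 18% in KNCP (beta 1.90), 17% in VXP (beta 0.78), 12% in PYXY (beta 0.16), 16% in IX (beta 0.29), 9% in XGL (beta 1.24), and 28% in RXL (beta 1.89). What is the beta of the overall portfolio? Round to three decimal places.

1.181

β_P = Σ w_i β_i = 0.18×1.90 + 0.17×0.78 + 0.12×0.16 + 0.16×0.29 + 0.09×1.24 + 0.28×1.89 = 1.1810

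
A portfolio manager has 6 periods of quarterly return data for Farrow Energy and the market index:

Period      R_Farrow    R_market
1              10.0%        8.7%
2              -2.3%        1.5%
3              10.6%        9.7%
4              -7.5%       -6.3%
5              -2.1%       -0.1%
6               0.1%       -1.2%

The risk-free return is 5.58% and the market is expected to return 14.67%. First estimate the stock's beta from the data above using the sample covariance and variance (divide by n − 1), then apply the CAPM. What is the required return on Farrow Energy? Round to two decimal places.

Mean R_i = (10.0 − 2.3 + 10.6 − 7.5 − 2.1 + 0.1) / 6 = 1.4667%
Mean R_m = (8.7 + 1.5 + 9.7 − 6.3 − 0.1 − 1.2) / 6 = 2.0500%
Σ(R_i − R̄_i)(R_m − R̄_m) = 215.6700  ⇒  Cov = 215.6700 / 5 = 43.1340
Σ(R_m − R̄_m)² = 187.9550  ⇒  Var(R_m) = 187.9550 / 5 = 37.5910
β = Cov / Var(R_m) = 43.1340 / 37.5910 = 1.1475
MRP = 14.67% − 5.58% = 9.09%
E(R) = R_f + β × MRP = 5.58% + 1.1475 × 9.09% = 16.01%

16.01%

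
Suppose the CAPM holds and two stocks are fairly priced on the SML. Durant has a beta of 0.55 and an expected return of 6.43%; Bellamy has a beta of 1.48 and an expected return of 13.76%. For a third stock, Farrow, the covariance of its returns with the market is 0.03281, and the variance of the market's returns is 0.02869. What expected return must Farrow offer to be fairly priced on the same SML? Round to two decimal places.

11.11%

MRP = (13.76% − 6.43%) / (1.48 − 0.55) = 7.8817%
R_f = 6.43% − 0.55 × 7.8817% = 2.0951%
β_Farrow = Cov / Var(R_m) = 0.03281 / 0.02869 = 1.1436
E(R_Farrow) = R_f + β × MRP = 2.0951% + 1.1436 × 7.8817% = 11.11%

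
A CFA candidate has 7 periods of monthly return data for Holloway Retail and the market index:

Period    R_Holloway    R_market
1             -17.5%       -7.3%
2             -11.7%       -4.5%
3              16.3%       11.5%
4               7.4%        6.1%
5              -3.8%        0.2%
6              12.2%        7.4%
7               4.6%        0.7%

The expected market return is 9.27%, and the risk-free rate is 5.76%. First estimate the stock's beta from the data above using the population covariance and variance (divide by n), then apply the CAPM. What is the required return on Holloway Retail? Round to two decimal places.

12.14%

Mean R_i = (-17.5 − 11.7 + 16.3 + 7.4 − 3.8 + 12.2 + 4.6) / 7 = 1.0714%
Mean R_m = (-7.3 − 4.5 + 11.5 + 6.1 + 0.2 + 7.4 + 0.7) / 7 = 2.0143%
Σ(R_i − R̄_i)(R_m − R̄_m) = 490.6229  ⇒  Cov = 490.6229 / 7 = 70.0890
Σ(R_m − R̄_m)² = 269.8886  ⇒  Var(R_m) = 269.8886 / 7 = 38.5555
β = Cov / Var(R_m) = 70.0890 / 38.5555 = 1.8179
MRP = 9.27% − 5.76% = 3.51%
E(R) = R_f + β × MRP = 5.76% + 1.8179 × 3.51% = 12.14%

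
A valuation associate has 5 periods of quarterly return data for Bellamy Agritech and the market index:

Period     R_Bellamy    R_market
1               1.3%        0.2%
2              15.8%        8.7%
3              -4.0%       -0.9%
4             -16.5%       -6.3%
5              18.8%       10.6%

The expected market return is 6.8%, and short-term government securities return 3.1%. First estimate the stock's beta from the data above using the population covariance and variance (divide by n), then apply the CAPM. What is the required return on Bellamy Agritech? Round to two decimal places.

Mean R_i = (1.3 + 15.8 − 4.0 − 16.5 + 18.8) / 5 = 3.0800%
Mean R_m = (0.2 + 8.7 − 0.9 − 6.3 + 10.6) / 5 = 2.4600%
Σ(R_i − R̄_i)(R_m − R̄_m) = 406.6660  ⇒  Cov = 406.6660 / 5 = 81.3332
Σ(R_m − R̄_m)² = 198.3320  ⇒  Var(R_m) = 198.3320 / 5 = 39.6664
β = Cov / Var(R_m) = 81.3332 / 39.6664 = 2.0504
MRP = 6.8% − 3.1% = 3.70%
E(R) = R_f + β × MRP = 3.1% + 2.0504 × 3.7% = 10.69%

10.69%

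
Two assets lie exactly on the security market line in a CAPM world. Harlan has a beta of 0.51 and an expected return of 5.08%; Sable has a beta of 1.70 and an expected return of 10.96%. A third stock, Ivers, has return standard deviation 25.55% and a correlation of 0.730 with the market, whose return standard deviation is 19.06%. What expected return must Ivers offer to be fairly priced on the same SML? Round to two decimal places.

7.40%

MRP = (10.96% − 5.08%) / (1.70 − 0.51) = 4.9412%
R_f = 5.08% − 0.51 × 4.9412% = 2.5600%
β_Ivers = ρ·σ_i/σ_m = 0.730 × 25.55 / 19.06 = 0.9786
E(R_Ivers) = R_f + β × MRP = 2.5600% + 0.9786 × 4.9412% = 7.40%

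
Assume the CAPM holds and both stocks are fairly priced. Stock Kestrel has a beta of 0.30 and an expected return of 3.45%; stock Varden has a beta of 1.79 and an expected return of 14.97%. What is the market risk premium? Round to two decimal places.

7.73%

Both satisfy E(R) = R_f + β·MRP, so the slope of the SML is
MRP = (14.97% − 3.45%) / (1.79 − 0.30) = 11.52% / 1.49 = 7.7315%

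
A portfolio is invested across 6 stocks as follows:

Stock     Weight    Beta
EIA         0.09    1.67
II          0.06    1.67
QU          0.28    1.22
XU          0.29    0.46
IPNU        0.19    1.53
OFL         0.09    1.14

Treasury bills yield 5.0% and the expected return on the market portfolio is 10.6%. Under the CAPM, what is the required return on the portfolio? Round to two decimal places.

β_P = Σ w_i β_i = 0.09×1.67 + 0.06×1.67 + 0.28×1.22 + 0.29×0.46 + 0.19×1.53 + 0.09×1.14 = 1.1188
MRP = 10.6% − 5.0% = 5.60%
E(R_P) = R_f + β_P × MRP = 5.0% + 1.1188 × 5.6% = 11.27%

11.27%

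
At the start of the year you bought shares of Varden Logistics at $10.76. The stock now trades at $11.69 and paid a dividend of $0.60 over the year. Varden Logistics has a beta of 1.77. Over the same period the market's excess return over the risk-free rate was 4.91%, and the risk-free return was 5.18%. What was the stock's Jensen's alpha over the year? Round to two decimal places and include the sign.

+0.35%

Realised HPR = (P1 + D1 − P0) / P0 = (11.69 + 0.60 − 10.76) / 10.76 = 1.53 / 10.76 = 14.2193%
CAPM required = R_f + β·MRP = 5.18% + 1.77 × 4.91% = 13.8707%
α = realised − required = 14.2193% − 13.8707% = +0.35%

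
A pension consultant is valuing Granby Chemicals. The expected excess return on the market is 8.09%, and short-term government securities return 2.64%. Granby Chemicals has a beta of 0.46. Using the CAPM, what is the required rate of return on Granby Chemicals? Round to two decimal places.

E(R) = R_f + β × MRP = 2.64% + 0.46 × 8.09% = 6.36%

6.36%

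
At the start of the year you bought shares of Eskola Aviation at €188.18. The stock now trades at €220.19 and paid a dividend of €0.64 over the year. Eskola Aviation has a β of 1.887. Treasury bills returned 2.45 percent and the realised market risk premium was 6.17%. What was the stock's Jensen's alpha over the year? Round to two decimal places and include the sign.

+3.26%

Realised HPR = (P1 + D1 − P0) / P0 = (220.19 + 0.64 − 188.18) / 188.18 = 32.65 / 188.18 = 17.3504%
CAPM required = R_f + β·MRP = 2.45% + 1.887 × 6.17% = 14.09279%
α = realised − required = 17.3504% − 14.09279% = +3.26%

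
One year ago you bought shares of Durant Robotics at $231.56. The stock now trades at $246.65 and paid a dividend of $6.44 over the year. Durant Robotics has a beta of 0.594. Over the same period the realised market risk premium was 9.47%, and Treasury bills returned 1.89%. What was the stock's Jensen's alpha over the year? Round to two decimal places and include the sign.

+1.78%

Realised HPR = (P1 + D1 − P0) / P0 = (246.65 + 6.44 − 231.56) / 231.56 = 21.53 / 231.56 = 9.2978%
CAPM required = R_f + β·MRP = 1.89% + 0.594 × 9.47% = 7.51518%
α = realised − required = 9.2978% − 7.51518% = +1.78%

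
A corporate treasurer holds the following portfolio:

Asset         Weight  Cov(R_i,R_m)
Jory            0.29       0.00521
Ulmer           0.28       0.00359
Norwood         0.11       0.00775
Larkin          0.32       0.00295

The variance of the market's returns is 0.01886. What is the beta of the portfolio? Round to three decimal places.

β_Jory = 0.00521 / 0.01886 = 0.2762
β_Ulmer = 0.00359 / 0.01886 = 0.1903
β_Norwood = 0.00775 / 0.01886 = 0.4109
β_Larkin = 0.00295 / 0.01886 = 0.1564
β_P = Σ w_i β_i = 0.29×0.2762 + 0.28×0.1903 + 0.11×0.4109 + 0.32×0.1564 = 0.2286

0.229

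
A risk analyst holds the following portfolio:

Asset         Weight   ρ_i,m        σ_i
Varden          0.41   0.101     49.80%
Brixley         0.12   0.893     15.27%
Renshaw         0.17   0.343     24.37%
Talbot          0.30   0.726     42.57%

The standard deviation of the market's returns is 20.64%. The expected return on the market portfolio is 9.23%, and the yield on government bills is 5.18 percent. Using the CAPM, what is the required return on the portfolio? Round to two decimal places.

β_Varden = 0.101 × 49.80% / 20.64% = 0.2437
β_Brixley = 0.893 × 15.27% / 20.64% = 0.6607
β_Renshaw = 0.343 × 24.37% / 20.64% = 0.4050
β_Talbot = 0.726 × 42.57% / 20.64% = 1.4974
β_P = Σ w_i β_i = 0.41×0.2437 + 0.12×0.6607 + 0.17×0.4050 + 0.30×1.4974 = 0.6973
MRP = 9.23% − 5.18% = 4.05%
E(R_P) = R_f + β_P × MRP = 5.18% + 0.6973 × 4.05% = 8.00%

8.00%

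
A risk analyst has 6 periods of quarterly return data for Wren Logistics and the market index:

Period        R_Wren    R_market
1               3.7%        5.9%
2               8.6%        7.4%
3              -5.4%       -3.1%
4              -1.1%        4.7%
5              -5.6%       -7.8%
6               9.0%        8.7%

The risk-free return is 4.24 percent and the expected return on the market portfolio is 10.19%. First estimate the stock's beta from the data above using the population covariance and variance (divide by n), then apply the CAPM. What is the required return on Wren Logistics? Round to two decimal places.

9.60%

Mean R_i = (3.7 + 8.6 − 5.4 − 1.1 − 5.6 + 9.0) / 6 = 1.5333%
Mean R_m = (5.9 + 7.4 − 3.1 + 4.7 − 7.8 + 8.7) / 6 = 2.6333%
Σ(R_i − R̄_i)(R_m − R̄_m) = 194.7933  ⇒  Cov = 194.7933 / 6 = 32.4656
Σ(R_m − R̄_m)² = 216.1933  ⇒  Var(R_m) = 216.1933 / 6 = 36.0322
β = Cov / Var(R_m) = 32.4656 / 36.0322 = 0.9010
MRP = 10.19% − 4.24% = 5.95%
E(R) = R_f + β × MRP = 4.24% + 0.9010 × 5.95% = 9.60%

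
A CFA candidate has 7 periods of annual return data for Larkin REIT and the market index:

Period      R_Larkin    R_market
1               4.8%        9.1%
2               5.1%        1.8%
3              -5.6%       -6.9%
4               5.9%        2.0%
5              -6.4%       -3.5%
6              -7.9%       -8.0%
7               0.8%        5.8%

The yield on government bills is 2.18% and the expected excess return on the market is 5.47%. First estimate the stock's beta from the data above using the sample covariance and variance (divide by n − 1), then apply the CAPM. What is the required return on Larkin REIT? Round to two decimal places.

Mean R_i = (4.8 + 5.1 − 5.6 + 5.9 − 6.4 − 7.9 + 0.8) / 7 = -0.4714%
Mean R_m = (9.1 + 1.8 − 6.9 + 2.0 − 3.5 − 8.0 + 5.8) / 7 = 0.0429%
Σ(R_i − R̄_i)(R_m − R̄_m) = 193.6814  ⇒  Cov = 193.6814 / 6 = 32.2802
Σ(R_m − R̄_m)² = 247.5371  ⇒  Var(R_m) = 247.5371 / 6 = 41.2562
β = Cov / Var(R_m) = 32.2802 / 41.2562 = 0.7824
E(R) = R_f + β × MRP = 2.18% + 0.7824 × 5.47% = 6.46%

6.46%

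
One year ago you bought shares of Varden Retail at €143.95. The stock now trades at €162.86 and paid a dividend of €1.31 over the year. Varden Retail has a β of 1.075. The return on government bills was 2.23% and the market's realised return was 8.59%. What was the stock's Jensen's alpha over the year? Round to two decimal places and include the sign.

Realised HPR = (P1 + D1 − P0) / P0 = (162.86 + 1.31 − 143.95) / 143.95 = 20.22 / 143.95 = 14.0465%
MRP = 8.59% − 2.23% = 6.36%
CAPM required = R_f + β·MRP = 2.23% + 1.075 × 6.36% = 9.06700%
α = realised − required = 14.0465% − 9.06700% = +4.98%

+4.98%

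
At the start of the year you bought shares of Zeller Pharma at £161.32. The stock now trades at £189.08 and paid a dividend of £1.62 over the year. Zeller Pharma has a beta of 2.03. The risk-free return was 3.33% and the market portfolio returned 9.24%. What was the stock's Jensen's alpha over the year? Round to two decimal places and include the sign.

Realised HPR = (P1 + D1 − P0) / P0 = (189.08 + 1.62 − 161.32) / 161.32 = 29.38 / 161.32 = 18.2122%
MRP = 9.24% − 3.33% = 5.91%
CAPM required = R_f + β·MRP = 3.33% + 2.03 × 5.91% = 15.3273%
α = realised − required = 18.2122% − 15.3273% = +2.88%

+2.88%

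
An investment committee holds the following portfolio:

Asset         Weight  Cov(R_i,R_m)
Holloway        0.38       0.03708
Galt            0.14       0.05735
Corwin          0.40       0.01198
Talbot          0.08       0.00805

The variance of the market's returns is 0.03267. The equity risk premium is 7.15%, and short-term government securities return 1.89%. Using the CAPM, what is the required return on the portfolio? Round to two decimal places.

7.92%

β_Holloway = 0.03708 / 0.03267 = 1.1350
β_Galt = 0.05735 / 0.03267 = 1.7554
β_Corwin = 0.01198 / 0.03267 = 0.3667
β_Talbot = 0.00805 / 0.03267 = 0.2464
β_P = Σ w_i β_i = 0.38×1.1350 + 0.14×1.7554 + 0.40×0.3667 + 0.08×0.2464 = 0.8434
E(R_P) = R_f + β_P × MRP = 1.89% + 0.8434 × 7.15% = 7.92%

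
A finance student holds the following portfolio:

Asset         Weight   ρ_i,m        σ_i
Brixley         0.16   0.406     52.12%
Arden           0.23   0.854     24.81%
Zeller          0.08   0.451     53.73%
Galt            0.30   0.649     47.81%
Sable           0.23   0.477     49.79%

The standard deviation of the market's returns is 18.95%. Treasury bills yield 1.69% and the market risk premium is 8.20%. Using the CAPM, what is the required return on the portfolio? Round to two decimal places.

12.49%

β_Brixley = 0.406 × 52.12% / 18.95% = 1.1167
β_Arden = 0.854 × 24.81% / 18.95% = 1.1181
β_Zeller = 0.451 × 53.73% / 18.95% = 1.2787
β_Galt = 0.649 × 47.81% / 18.95% = 1.6374
β_Sable = 0.477 × 49.79% / 18.95% = 1.2533
β_P = Σ w_i β_i = 0.16×1.1167 + 0.23×1.1181 + 0.08×1.2787 + 0.30×1.6374 + 0.23×1.2533 = 1.3176
E(R_P) = R_f + β_P × MRP = 1.69% + 1.3176 × 8.20% = 12.49%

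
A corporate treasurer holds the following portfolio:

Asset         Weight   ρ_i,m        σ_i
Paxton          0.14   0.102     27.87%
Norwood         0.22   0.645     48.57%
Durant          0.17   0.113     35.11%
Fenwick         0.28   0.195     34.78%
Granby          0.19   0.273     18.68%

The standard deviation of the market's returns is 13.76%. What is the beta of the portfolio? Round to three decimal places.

β_Paxton = 0.102 × 27.87% / 13.76% = 0.2066
β_Norwood = 0.645 × 48.57% / 13.76% = 2.2767
β_Durant = 0.113 × 35.11% / 13.76% = 0.2883
β_Fenwick = 0.195 × 34.78% / 13.76% = 0.4929
β_Granby = 0.273 × 18.68% / 13.76% = 0.3706
β_P = Σ w_i β_i = 0.14×0.2066 + 0.22×2.2767 + 0.17×0.2883 + 0.28×0.4929 + 0.19×0.3706 = 0.7872

0.787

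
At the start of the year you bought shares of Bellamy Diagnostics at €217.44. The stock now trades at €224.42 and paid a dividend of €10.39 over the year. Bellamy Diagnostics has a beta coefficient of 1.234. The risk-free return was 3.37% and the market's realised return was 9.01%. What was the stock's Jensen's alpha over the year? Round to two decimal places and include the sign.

-2.34%

Realised HPR = (P1 + D1 − P0) / P0 = (224.42 + 10.39 − 217.44) / 217.44 = 17.37 / 217.44 = 7.9884%
MRP = 9.01% − 3.37% = 5.64%
CAPM required = R_f + β·MRP = 3.37% + 1.234 × 5.64% = 10.32976%
α = realised − required = 7.9884% − 10.32976% = -2.34%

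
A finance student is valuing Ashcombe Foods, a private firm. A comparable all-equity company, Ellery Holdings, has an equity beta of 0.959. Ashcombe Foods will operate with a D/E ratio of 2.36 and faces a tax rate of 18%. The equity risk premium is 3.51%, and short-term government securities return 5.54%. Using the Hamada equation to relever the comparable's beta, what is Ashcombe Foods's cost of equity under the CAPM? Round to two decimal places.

β_L = β_U × [1 + (1 − t)(D/E)] = 0.959 × [1 + (1 − 0.18) × 2.36]
    = 0.959 × [1 + 0.82 × 2.36] = 0.959 × 2.9352 = 2.8149
E(R) = R_f + β_L × MRP = 5.54% + 2.8149 × 3.51% = 15.42%

15.42%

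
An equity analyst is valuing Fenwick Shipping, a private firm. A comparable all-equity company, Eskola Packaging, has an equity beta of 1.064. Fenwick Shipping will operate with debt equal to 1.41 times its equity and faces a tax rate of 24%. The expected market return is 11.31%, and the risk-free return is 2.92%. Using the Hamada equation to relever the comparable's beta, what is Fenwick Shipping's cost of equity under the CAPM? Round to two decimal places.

β_L = β_U × [1 + (1 − t)(D/E)] = 1.064 × [1 + (1 − 0.24) × 1.41]
    = 1.064 × [1 + 0.76 × 1.41] = 1.064 × 2.0716 = 2.2042
MRP = 11.31% − 2.92% = 8.39%
E(R) = R_f + β_L × MRP = 2.92% + 2.2042 × 8.39% = 21.41%

21.41%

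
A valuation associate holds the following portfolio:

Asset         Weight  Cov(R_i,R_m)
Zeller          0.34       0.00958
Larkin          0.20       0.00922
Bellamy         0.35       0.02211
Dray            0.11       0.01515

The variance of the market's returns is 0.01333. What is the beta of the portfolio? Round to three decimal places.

β_Zeller = 0.00958 / 0.01333 = 0.7187
β_Larkin = 0.00922 / 0.01333 = 0.6917
β_Bellamy = 0.02211 / 0.01333 = 1.6587
β_Dray = 0.01515 / 0.01333 = 1.1365
β_P = Σ w_i β_i = 0.34×0.7187 + 0.20×0.6917 + 0.35×1.6587 + 0.11×1.1365 = 1.0883

1.088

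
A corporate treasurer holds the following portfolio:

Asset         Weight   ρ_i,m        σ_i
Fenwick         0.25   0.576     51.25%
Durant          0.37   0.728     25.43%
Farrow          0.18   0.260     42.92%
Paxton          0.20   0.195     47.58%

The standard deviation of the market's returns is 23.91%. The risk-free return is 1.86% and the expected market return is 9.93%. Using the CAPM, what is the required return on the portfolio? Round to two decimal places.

7.97%

β_Fenwick = 0.576 × 51.25% / 23.91% = 1.2346
β_Durant = 0.728 × 25.43% / 23.91% = 0.7743
β_Farrow = 0.260 × 42.92% / 23.91% = 0.4667
β_Paxton = 0.195 × 47.58% / 23.91% = 0.3880
β_P = Σ w_i β_i = 0.25×1.2346 + 0.37×0.7743 + 0.18×0.4667 + 0.20×0.3880 = 0.7567
MRP = 9.93% − 1.86% = 8.07%
E(R_P) = R_f + β_P × MRP = 1.86% + 0.7567 × 8.07% = 7.97%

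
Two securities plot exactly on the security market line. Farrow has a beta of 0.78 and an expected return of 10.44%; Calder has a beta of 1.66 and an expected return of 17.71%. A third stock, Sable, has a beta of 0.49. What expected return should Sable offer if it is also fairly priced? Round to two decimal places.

MRP (SML slope) = (17.71% − 10.44%) / (1.66 − 0.78) = 7.27% / 0.88 = 8.2614%
R_f (intercept) = 10.44% − 0.78 × 8.2614% = 3.9961%
E(R_Sable) = R_f + β × MRP = 3.9961% + 0.49 × 8.2614% = 8.04%

8.04%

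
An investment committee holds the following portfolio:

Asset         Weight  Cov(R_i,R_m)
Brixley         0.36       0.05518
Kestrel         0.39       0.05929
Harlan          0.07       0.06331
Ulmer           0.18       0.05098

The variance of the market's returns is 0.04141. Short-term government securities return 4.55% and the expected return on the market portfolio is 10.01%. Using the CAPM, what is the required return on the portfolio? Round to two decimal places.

12.01%

β_Brixley = 0.05518 / 0.04141 = 1.3325
β_Kestrel = 0.05929 / 0.04141 = 1.4318
β_Harlan = 0.06331 / 0.04141 = 1.5289
β_Ulmer = 0.05098 / 0.04141 = 1.2311
β_P = Σ w_i β_i = 0.36×1.3325 + 0.39×1.4318 + 0.07×1.5289 + 0.18×1.2311 = 1.3667
MRP = 10.01% − 4.55% = 5.46%
E(R_P) = R_f + β_P × MRP = 4.55% + 1.3667 × 5.46% = 12.01%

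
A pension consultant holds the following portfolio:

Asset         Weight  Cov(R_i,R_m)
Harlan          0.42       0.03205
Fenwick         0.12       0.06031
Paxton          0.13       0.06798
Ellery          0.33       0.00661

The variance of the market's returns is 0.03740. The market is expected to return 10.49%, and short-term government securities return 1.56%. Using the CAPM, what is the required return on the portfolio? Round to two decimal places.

β_Harlan = 0.03205 / 0.03740 = 0.8570
β_Fenwick = 0.06031 / 0.03740 = 1.6126
β_Paxton = 0.06798 / 0.03740 = 1.8176
β_Ellery = 0.00661 / 0.03740 = 0.1767
β_P = Σ w_i β_i = 0.42×0.8570 + 0.12×1.6126 + 0.13×1.8176 + 0.33×0.1767 = 0.8481
MRP = 10.49% − 1.56% = 8.93%
E(R_P) = R_f + β_P × MRP = 1.56% + 0.8481 × 8.93% = 9.13%

9.13%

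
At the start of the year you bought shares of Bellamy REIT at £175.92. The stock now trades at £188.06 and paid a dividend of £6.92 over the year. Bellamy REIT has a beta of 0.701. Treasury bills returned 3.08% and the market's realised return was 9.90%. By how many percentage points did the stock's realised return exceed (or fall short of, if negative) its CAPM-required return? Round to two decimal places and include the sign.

Realised HPR = (P1 + D1 − P0) / P0 = (188.06 + 6.92 − 175.92) / 175.92 = 19.06 / 175.92 = 10.8345%
MRP = 9.90% − 3.08% = 6.82%
CAPM required = R_f + β·MRP = 3.08% + 0.701 × 6.82% = 7.86082%
α = realised − required = 10.8345% − 7.86082% = +2.97%

+2.97%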